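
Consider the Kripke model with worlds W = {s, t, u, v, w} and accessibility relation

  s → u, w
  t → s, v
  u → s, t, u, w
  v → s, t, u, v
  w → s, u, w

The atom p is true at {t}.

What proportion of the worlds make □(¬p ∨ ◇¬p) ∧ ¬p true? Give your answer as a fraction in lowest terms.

s: □(¬p ∨ ◇¬p) is T, ¬p is T. ✓
t: □(¬p ∨ ◇¬p) is T, ¬p is F. ✗
u: □(¬p ∨ ◇¬p) is T, ¬p is T. ✓
v: □(¬p ∨ ◇¬p) is T, ¬p is T. ✓
w: □(¬p ∨ ◇¬p) is T, ¬p is T. ✓
That's 4 of 5 worlds, so 4/5.

4/5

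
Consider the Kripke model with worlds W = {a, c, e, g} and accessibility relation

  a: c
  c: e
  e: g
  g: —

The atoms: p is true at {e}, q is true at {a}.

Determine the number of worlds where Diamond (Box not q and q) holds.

a: successors {c}; Box not q and q there: c:F. ✗
c: successors {e}; Box not q and q there: e:F. ✗
e: successors {g}; Box not q and q there: g:F. ✗
g: no successors, so Diamond (Box not q and q) fails. ✗
Satisfying worlds: ∅.

0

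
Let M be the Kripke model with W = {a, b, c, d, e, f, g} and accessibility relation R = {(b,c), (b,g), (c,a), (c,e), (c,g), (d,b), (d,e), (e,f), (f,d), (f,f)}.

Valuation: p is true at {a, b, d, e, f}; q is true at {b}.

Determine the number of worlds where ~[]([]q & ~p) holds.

a: []([]q & ~p) is T. ✗
b: []([]q & ~p) is F. ✓
c: []([]q & ~p) is F. ✓
d: []([]q & ~p) is F. ✓
e: []([]q & ~p) is F. ✓
f: []([]q & ~p) is F. ✓
g: []([]q & ~p) is T. ✗
Satisfying worlds: {b, c, d, e, f}.

5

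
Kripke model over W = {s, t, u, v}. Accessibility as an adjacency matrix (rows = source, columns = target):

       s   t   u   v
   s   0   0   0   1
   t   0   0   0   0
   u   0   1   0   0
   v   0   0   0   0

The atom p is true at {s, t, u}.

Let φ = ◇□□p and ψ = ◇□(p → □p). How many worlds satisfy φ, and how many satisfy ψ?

For ◇□□p:
s: successors {v}; □□p there: v:T. ✓
t: no successors, so ◇□□p fails. ✗
u: successors {t}; □□p there: t:T. ✓
v: no successors, so ◇□□p fails. ✗
— 2 worlds.
For ◇□(p → □p):
s: successors {v}; □(p → □p) there: v:T. ✓
t: no successors, so ◇□(p → □p) fails. ✗
u: successors {t}; □(p → □p) there: t:T. ✓
v: no successors, so ◇□(p → □p) fails. ✗
— 2 worlds.

2 and 2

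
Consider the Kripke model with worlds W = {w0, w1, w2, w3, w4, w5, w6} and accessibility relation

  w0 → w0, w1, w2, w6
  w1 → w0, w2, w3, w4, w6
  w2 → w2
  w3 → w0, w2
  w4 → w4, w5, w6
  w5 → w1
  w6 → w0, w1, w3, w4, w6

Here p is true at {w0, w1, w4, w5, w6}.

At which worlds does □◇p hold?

{w4, w5, w6}

w0: successors {w0, w1, w2, w6}; ◇p there: w0:T, w1:T, w2:F, w6:T. ✗
w1: successors {w0, w2, w3, w4, w6}; ◇p there: w0:T, w2:F, w3:T, w4:T, w6:T. ✗
w2: successors {w2}; ◇p there: w2:F. ✗
w3: successors {w0, w2}; ◇p there: w0:T, w2:F. ✗
w4: successors {w4, w5, w6}; ◇p there: w4:T, w5:T, w6:T. ✓
w5: successors {w1}; ◇p there: w1:T. ✓
w6: successors {w0, w1, w3, w4, w6}; ◇p there: w0:T, w1:T, w3:T, w4:T, w6:T. ✓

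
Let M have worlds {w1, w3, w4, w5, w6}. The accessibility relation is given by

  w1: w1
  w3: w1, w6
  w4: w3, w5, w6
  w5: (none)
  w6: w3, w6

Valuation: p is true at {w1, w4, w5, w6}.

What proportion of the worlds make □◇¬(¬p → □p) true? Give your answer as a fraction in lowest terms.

1/5

w1: successors {w1}; ◇¬(¬p → □p) there: w1:F. ✗
w3: successors {w1, w6}; ◇¬(¬p → □p) there: w1:F, w6:F. ✗
w4: successors {w3, w5, w6}; ◇¬(¬p → □p) there: w3:F, w5:F, w6:F. ✗
w5: no successors, so □◇¬(¬p → □p) holds vacuously. ✓
w6: successors {w3, w6}; ◇¬(¬p → □p) there: w3:F, w6:F. ✗
That's 1 of 5 worlds, so 1/5.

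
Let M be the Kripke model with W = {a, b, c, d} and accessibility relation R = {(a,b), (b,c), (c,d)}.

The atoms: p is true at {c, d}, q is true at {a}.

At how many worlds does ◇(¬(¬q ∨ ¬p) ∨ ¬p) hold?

1

a: successors {b}; ¬(¬q ∨ ¬p) ∨ ¬p there: b:T. ✓
b: successors {c}; ¬(¬q ∨ ¬p) ∨ ¬p there: c:F. ✗
c: successors {d}; ¬(¬q ∨ ¬p) ∨ ¬p there: d:F. ✗
d: no successors, so ◇(¬(¬q ∨ ¬p) ∨ ¬p) fails. ✗
Satisfying worlds: {a}.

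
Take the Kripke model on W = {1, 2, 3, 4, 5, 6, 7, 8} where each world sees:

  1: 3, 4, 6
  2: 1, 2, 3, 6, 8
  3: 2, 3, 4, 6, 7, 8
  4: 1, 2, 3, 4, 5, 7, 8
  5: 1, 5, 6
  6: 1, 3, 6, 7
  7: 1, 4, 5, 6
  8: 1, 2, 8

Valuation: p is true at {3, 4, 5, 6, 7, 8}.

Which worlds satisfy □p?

1: successors {3, 4, 6}; p there: 3:T, 4:T, 6:T. ✓
2: successors {1, 2, 3, 6, 8}; p there: 1:F, 2:F, 3:T, 6:T, 8:T. ✗
3: successors {2, 3, 4, 6, 7, 8}; p there: 2:F, 3:T, 4:T, 6:T, 7:T, 8:T. ✗
4: successors {1, 2, 3, 4, 5, 7, 8}; p there: 1:F, 2:F, 3:T, 4:T, 5:T, 7:T, 8:T. ✗
5: successors {1, 5, 6}; p there: 1:F, 5:T, 6:T. ✗
6: successors {1, 3, 6, 7}; p there: 1:F, 3:T, 6:T, 7:T. ✗
7: successors {1, 4, 5, 6}; p there: 1:F, 4:T, 5:T, 6:T. ✗
8: successors {1, 2, 8}; p there: 1:F, 2:F, 8:T. ✗

{1}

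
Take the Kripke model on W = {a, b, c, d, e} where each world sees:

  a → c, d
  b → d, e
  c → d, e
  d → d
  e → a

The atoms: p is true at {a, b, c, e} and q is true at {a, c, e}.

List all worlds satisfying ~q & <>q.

a: ~q is F, <>q is T. ✗
b: ~q is T, <>q is T. ✓
c: ~q is F, <>q is T. ✗
d: ~q is T, <>q is F. ✗
e: ~q is F, <>q is T. ✗

{b}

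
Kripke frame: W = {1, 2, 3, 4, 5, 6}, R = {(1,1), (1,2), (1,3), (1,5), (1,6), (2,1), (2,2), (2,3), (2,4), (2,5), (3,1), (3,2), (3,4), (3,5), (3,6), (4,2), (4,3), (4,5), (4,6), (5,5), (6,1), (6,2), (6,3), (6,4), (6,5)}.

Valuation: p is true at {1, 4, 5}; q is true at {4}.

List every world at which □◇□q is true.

1: successors {1, 2, 3, 5, 6}; ◇□q there: 1:F, 2:F, 3:F, 5:F, 6:F. ✗
2: successors {1, 2, 3, 4, 5}; ◇□q there: 1:F, 2:F, 3:F, 4:F, 5:F. ✗
3: successors {1, 2, 4, 5, 6}; ◇□q there: 1:F, 2:F, 4:F, 5:F, 6:F. ✗
4: successors {2, 3, 5, 6}; ◇□q there: 2:F, 3:F, 5:F, 6:F. ✗
5: successors {5}; ◇□q there: 5:F. ✗
6: successors {1, 2, 3, 4, 5}; ◇□q there: 1:F, 2:F, 3:F, 4:F, 5:F. ✗

∅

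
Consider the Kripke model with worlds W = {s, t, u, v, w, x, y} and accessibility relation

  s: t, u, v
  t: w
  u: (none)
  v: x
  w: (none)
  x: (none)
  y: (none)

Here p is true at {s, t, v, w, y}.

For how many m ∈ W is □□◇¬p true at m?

6

s: successors {t, u, v}; □◇¬p there: t:F, u:T, v:F. ✗
t: successors {w}; □◇¬p there: w:T. ✓
u: no successors, so □□◇¬p holds vacuously. ✓
v: successors {x}; □◇¬p there: x:T. ✓
w: no successors, so □□◇¬p holds vacuously. ✓
x: no successors, so □□◇¬p holds vacuously. ✓
y: no successors, so □□◇¬p holds vacuously. ✓
Satisfying worlds: {t, u, v, w, x, y}.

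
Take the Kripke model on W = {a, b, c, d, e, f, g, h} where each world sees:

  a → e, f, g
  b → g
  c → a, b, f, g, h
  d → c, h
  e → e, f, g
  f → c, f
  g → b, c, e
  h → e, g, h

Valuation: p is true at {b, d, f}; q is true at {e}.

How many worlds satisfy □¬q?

4

a: successors {e, f, g}; ¬q there: e:F, f:T, g:T. ✗
b: successors {g}; ¬q there: g:T. ✓
c: successors {a, b, f, g, h}; ¬q there: a:T, b:T, f:T, g:T, h:T. ✓
d: successors {c, h}; ¬q there: c:T, h:T. ✓
e: successors {e, f, g}; ¬q there: e:F, f:T, g:T. ✗
f: successors {c, f}; ¬q there: c:T, f:T. ✓
g: successors {b, c, e}; ¬q there: b:T, c:T, e:F. ✗
h: successors {e, g, h}; ¬q there: e:F, g:T, h:T. ✗
Satisfying worlds: {b, c, d, f}.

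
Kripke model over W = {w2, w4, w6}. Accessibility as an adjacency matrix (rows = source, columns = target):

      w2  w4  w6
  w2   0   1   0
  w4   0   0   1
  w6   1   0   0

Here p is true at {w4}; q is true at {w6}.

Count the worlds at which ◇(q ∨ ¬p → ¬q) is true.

w2: successors {w4}; q ∨ ¬p → ¬q there: w4:T. ✓
w4: successors {w6}; q ∨ ¬p → ¬q there: w6:F. ✗
w6: successors {w2}; q ∨ ¬p → ¬q there: w2:T. ✓
Satisfying worlds: {w2, w6}.

2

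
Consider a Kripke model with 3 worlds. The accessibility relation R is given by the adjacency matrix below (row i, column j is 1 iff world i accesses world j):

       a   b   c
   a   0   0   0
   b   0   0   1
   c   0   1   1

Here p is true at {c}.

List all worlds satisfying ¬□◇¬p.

{c}

a: □◇¬p is T. ✗
b: □◇¬p is T. ✗
c: □◇¬p is F. ✓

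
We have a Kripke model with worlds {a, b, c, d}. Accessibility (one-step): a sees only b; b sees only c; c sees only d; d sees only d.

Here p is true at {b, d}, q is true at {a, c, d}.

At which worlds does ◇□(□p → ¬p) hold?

a: successors {b}; □(□p → ¬p) there: b:T. ✓
b: successors {c}; □(□p → ¬p) there: c:F. ✗
c: successors {d}; □(□p → ¬p) there: d:F. ✗
d: successors {d}; □(□p → ¬p) there: d:F. ✗

{a}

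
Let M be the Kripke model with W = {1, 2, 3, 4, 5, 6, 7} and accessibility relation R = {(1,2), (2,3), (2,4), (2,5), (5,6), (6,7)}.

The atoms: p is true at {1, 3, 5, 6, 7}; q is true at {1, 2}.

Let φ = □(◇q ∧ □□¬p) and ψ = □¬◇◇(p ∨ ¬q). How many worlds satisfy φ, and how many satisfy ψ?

3 and 5

For □(◇q ∧ □□¬p):
1: successors {2}; ◇q ∧ □□¬p there: 2:F. ✗
2: successors {3, 4, 5}; ◇q ∧ □□¬p there: 3:F, 4:F, 5:F. ✗
3: no successors, so □(◇q ∧ □□¬p) holds vacuously. ✓
4: no successors, so □(◇q ∧ □□¬p) holds vacuously. ✓
5: successors {6}; ◇q ∧ □□¬p there: 6:F. ✗
6: successors {7}; ◇q ∧ □□¬p there: 7:F. ✗
7: no successors, so □(◇q ∧ □□¬p) holds vacuously. ✓
— 3 worlds.
For □¬◇◇(p ∨ ¬q):
1: successors {2}; ¬◇◇(p ∨ ¬q) there: 2:F. ✗
2: successors {3, 4, 5}; ¬◇◇(p ∨ ¬q) there: 3:T, 4:T, 5:F. ✗
3: no successors, so □¬◇◇(p ∨ ¬q) holds vacuously. ✓
4: no successors, so □¬◇◇(p ∨ ¬q) holds vacuously. ✓
5: successors {6}; ¬◇◇(p ∨ ¬q) there: 6:T. ✓
6: successors {7}; ¬◇◇(p ∨ ¬q) there: 7:T. ✓
7: no successors, so □¬◇◇(p ∨ ¬q) holds vacuously. ✓
— 5 worlds.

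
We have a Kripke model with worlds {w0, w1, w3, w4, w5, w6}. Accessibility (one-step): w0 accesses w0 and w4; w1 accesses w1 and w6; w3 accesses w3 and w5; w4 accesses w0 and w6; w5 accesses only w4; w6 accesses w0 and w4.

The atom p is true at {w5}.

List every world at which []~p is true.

{w0, w1, w4, w5, w6}

w0: successors {w0, w4}; ~p there: w0:T, w4:T. ✓
w1: successors {w1, w6}; ~p there: w1:T, w6:T. ✓
w3: successors {w3, w5}; ~p there: w3:T, w5:F. ✗
w4: successors {w0, w6}; ~p there: w0:T, w6:T. ✓
w5: successors {w4}; ~p there: w4:T. ✓
w6: successors {w0, w4}; ~p there: w0:T, w4:T. ✓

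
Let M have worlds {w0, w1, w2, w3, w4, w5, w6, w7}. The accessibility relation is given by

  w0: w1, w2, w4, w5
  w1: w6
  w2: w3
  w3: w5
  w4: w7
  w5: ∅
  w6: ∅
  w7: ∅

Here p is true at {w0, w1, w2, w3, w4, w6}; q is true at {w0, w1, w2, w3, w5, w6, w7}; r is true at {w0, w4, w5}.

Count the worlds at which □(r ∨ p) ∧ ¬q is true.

0

w0: □(r ∨ p) is T, ¬q is F. ✗
w1: □(r ∨ p) is T, ¬q is F. ✗
w2: □(r ∨ p) is T, ¬q is F. ✗
w3: □(r ∨ p) is T, ¬q is F. ✗
w4: □(r ∨ p) is F, ¬q is T. ✗
w5: □(r ∨ p) is T, ¬q is F. ✗
w6: □(r ∨ p) is T, ¬q is F. ✗
w7: □(r ∨ p) is T, ¬q is F. ✗
Satisfying worlds: ∅.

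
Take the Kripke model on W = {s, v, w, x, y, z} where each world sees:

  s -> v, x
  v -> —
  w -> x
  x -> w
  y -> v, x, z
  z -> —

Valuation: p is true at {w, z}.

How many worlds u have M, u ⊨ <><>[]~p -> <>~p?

6

s: <><>[]~p is T, <>~p is T. ✓
v: <><>[]~p is F, <>~p is F. ✓
w: <><>[]~p is T, <>~p is T. ✓
x: <><>[]~p is F, <>~p is F. ✓
y: <><>[]~p is T, <>~p is T. ✓
z: <><>[]~p is F, <>~p is F. ✓
Satisfying worlds: {s, v, w, x, y, z}.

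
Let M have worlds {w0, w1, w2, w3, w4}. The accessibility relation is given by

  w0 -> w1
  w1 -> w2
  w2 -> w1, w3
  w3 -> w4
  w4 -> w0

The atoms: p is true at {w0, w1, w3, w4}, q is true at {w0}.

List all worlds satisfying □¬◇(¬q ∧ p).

w0: successors {w1}; ¬◇(¬q ∧ p) there: w1:T. ✓
w1: successors {w2}; ¬◇(¬q ∧ p) there: w2:F. ✗
w2: successors {w1, w3}; ¬◇(¬q ∧ p) there: w1:T, w3:F. ✗
w3: successors {w4}; ¬◇(¬q ∧ p) there: w4:T. ✓
w4: successors {w0}; ¬◇(¬q ∧ p) there: w0:F. ✗

{w0, w3}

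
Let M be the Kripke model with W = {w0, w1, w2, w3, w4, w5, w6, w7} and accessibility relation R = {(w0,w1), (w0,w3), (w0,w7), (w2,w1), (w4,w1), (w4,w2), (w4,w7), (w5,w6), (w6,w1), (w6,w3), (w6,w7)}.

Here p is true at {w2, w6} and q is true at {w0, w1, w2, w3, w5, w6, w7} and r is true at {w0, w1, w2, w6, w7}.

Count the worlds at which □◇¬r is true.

w0: successors {w1, w3, w7}; ◇¬r there: w1:F, w3:F, w7:F. ✗
w1: no successors, so □◇¬r holds vacuously. ✓
w2: successors {w1}; ◇¬r there: w1:F. ✗
w3: no successors, so □◇¬r holds vacuously. ✓
w4: successors {w1, w2, w7}; ◇¬r there: w1:F, w2:F, w7:F. ✗
w5: successors {w6}; ◇¬r there: w6:T. ✓
w6: successors {w1, w3, w7}; ◇¬r there: w1:F, w3:F, w7:F. ✗
w7: no successors, so □◇¬r holds vacuously. ✓
Satisfying worlds: {w1, w3, w5, w7}.

4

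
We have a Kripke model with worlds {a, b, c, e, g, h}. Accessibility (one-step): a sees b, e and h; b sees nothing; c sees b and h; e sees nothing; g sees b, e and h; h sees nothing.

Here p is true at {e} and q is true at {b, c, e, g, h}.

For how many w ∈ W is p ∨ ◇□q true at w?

4

a: p is F, ◇□q is T. ✓
b: p is F, ◇□q is F. ✗
c: p is F, ◇□q is T. ✓
e: p is T, ◇□q is F. ✓
g: p is F, ◇□q is T. ✓
h: p is F, ◇□q is F. ✗
Satisfying worlds: {a, c, e, g}.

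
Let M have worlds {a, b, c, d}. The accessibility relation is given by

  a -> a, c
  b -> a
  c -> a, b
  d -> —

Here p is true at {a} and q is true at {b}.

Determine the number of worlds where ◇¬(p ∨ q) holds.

a: successors {a, c}; ¬(p ∨ q) there: a:F, c:T. ✓
b: successors {a}; ¬(p ∨ q) there: a:F. ✗
c: successors {a, b}; ¬(p ∨ q) there: a:F, b:F. ✗
d: no successors, so ◇¬(p ∨ q) fails. ✗
Satisfying worlds: {a}.

1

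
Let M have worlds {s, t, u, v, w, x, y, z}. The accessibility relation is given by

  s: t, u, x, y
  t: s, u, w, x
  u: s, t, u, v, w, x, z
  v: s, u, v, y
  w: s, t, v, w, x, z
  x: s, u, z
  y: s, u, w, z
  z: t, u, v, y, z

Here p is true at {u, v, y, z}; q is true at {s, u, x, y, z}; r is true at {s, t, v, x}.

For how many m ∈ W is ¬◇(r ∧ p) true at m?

4

s: ◇(r ∧ p) is F. ✓
t: ◇(r ∧ p) is F. ✓
u: ◇(r ∧ p) is T. ✗
v: ◇(r ∧ p) is T. ✗
w: ◇(r ∧ p) is T. ✗
x: ◇(r ∧ p) is F. ✓
y: ◇(r ∧ p) is F. ✓
z: ◇(r ∧ p) is T. ✗
Satisfying worlds: {s, t, x, y}.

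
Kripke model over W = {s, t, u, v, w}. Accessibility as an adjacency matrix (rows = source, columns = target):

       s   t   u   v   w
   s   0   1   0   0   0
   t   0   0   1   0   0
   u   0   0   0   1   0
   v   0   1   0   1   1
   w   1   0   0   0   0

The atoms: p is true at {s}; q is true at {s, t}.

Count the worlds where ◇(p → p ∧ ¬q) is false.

1

s: successors {t}; p → p ∧ ¬q there: t:T. ✓
t: successors {u}; p → p ∧ ¬q there: u:T. ✓
u: successors {v}; p → p ∧ ¬q there: v:T. ✓
v: successors {t, v, w}; p → p ∧ ¬q there: t:T, v:T, w:T. ✓
w: successors {s}; p → p ∧ ¬q there: s:F. ✗
Satisfying worlds: {s, t, u, v}.
So ◇(p → p ∧ ¬q) fails at the other 1 world.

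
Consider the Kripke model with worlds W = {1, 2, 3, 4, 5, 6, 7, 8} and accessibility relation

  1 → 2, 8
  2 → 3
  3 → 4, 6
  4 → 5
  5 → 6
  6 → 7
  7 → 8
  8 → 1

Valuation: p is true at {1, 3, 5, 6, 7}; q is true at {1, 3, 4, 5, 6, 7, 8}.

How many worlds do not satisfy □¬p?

6

1: successors {2, 8}; ¬p there: 2:T, 8:T. ✓
2: successors {3}; ¬p there: 3:F. ✗
3: successors {4, 6}; ¬p there: 4:T, 6:F. ✗
4: successors {5}; ¬p there: 5:F. ✗
5: successors {6}; ¬p there: 6:F. ✗
6: successors {7}; ¬p there: 7:F. ✗
7: successors {8}; ¬p there: 8:T. ✓
8: successors {1}; ¬p there: 1:F. ✗
Satisfying worlds: {1, 7}.
So □¬p fails at the other 6 worlds.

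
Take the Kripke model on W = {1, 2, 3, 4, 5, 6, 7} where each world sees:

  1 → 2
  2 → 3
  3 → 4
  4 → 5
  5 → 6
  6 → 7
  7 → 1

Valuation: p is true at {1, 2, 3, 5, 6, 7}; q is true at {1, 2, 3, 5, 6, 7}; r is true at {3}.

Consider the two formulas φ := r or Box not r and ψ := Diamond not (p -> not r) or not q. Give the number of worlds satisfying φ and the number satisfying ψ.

6 and 2

For r or Box not r:
1: r is F, Box not r is T. ✓
2: r is F, Box not r is F. ✗
3: r is T, Box not r is T. ✓
4: r is F, Box not r is T. ✓
5: r is F, Box not r is T. ✓
6: r is F, Box not r is T. ✓
7: r is F, Box not r is T. ✓
— 6 worlds.
For Diamond not (p -> not r) or not q:
1: Diamond not (p -> not r) is F, not q is F. ✗
2: Diamond not (p -> not r) is T, not q is F. ✓
3: Diamond not (p -> not r) is F, not q is F. ✗
4: Diamond not (p -> not r) is F, not q is T. ✓
5: Diamond not (p -> not r) is F, not q is F. ✗
6: Diamond not (p -> not r) is F, not q is F. ✗
7: Diamond not (p -> not r) is F, not q is F. ✗
— 2 worlds.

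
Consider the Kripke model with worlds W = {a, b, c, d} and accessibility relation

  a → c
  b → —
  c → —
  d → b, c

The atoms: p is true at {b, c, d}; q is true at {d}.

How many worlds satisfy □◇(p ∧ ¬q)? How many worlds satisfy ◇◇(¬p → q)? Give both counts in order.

2 and 0

For □◇(p ∧ ¬q):
a: successors {c}; ◇(p ∧ ¬q) there: c:F. ✗
b: no successors, so □◇(p ∧ ¬q) holds vacuously. ✓
c: no successors, so □◇(p ∧ ¬q) holds vacuously. ✓
d: successors {b, c}; ◇(p ∧ ¬q) there: b:F, c:F. ✗
— 2 worlds.
For ◇◇(¬p → q):
a: successors {c}; ◇(¬p → q) there: c:F. ✗
b: no successors, so ◇◇(¬p → q) fails. ✗
c: no successors, so ◇◇(¬p → q) fails. ✗
d: successors {b, c}; ◇(¬p → q) there: b:F, c:F. ✗
— 0 worlds.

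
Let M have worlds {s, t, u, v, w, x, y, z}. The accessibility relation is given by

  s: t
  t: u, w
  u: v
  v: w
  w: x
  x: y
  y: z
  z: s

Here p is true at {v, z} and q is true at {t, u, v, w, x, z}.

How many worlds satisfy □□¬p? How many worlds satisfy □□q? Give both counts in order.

For □□¬p:
s: successors {t}; □¬p there: t:T. ✓
t: successors {u, w}; □¬p there: u:F, w:T. ✗
u: successors {v}; □¬p there: v:T. ✓
v: successors {w}; □¬p there: w:T. ✓
w: successors {x}; □¬p there: x:T. ✓
x: successors {y}; □¬p there: y:F. ✗
y: successors {z}; □¬p there: z:T. ✓
z: successors {s}; □¬p there: s:T. ✓
— 6 worlds.
For □□q:
s: successors {t}; □q there: t:T. ✓
t: successors {u, w}; □q there: u:T, w:T. ✓
u: successors {v}; □q there: v:T. ✓
v: successors {w}; □q there: w:T. ✓
w: successors {x}; □q there: x:F. ✗
x: successors {y}; □q there: y:T. ✓
y: successors {z}; □q there: z:F. ✗
z: successors {s}; □q there: s:T. ✓
— 6 worlds.

6 and 6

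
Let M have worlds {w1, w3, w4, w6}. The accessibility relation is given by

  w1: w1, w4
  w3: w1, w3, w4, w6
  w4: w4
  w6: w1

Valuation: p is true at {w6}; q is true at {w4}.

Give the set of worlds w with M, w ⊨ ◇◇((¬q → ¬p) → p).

{w3}

w1: successors {w1, w4}; ◇((¬q → ¬p) → p) there: w1:F, w4:F. ✗
w3: successors {w1, w3, w4, w6}; ◇((¬q → ¬p) → p) there: w1:F, w3:T, w4:F, w6:F. ✓
w4: successors {w4}; ◇((¬q → ¬p) → p) there: w4:F. ✗
w6: successors {w1}; ◇((¬q → ¬p) → p) there: w1:F. ✗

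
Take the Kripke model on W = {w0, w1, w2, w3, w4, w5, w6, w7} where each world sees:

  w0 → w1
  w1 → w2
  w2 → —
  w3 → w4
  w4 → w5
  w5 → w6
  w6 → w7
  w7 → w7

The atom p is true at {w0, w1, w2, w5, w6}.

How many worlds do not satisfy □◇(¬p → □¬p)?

1

w0: successors {w1}; ◇(¬p → □¬p) there: w1:T. ✓
w1: successors {w2}; ◇(¬p → □¬p) there: w2:F. ✗
w2: no successors, so □◇(¬p → □¬p) holds vacuously. ✓
w3: successors {w4}; ◇(¬p → □¬p) there: w4:T. ✓
w4: successors {w5}; ◇(¬p → □¬p) there: w5:T. ✓
w5: successors {w6}; ◇(¬p → □¬p) there: w6:T. ✓
w6: successors {w7}; ◇(¬p → □¬p) there: w7:T. ✓
w7: successors {w7}; ◇(¬p → □¬p) there: w7:T. ✓
Satisfying worlds: {w0, w2, w3, w4, w5, w6, w7}.
So □◇(¬p → □¬p) fails at the other 1 world.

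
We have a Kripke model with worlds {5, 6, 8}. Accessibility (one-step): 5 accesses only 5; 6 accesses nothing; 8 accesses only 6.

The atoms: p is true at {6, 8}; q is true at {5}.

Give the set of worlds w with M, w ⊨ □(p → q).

{5, 6}

5: successors {5}; p → q there: 5:T. ✓
6: no successors, so □(p → q) holds vacuously. ✓
8: successors {6}; p → q there: 6:F. ✗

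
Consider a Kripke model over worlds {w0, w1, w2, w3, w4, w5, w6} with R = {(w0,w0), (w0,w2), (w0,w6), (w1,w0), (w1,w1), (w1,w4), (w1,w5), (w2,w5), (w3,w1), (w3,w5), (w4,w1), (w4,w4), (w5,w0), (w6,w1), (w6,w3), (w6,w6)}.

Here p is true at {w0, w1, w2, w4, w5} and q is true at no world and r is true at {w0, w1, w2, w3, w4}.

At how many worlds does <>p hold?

7

w0: successors {w0, w2, w6}; p there: w0:T, w2:T, w6:F. ✓
w1: successors {w0, w1, w4, w5}; p there: w0:T, w1:T, w4:T, w5:T. ✓
w2: successors {w5}; p there: w5:T. ✓
w3: successors {w1, w5}; p there: w1:T, w5:T. ✓
w4: successors {w1, w4}; p there: w1:T, w4:T. ✓
w5: successors {w0}; p there: w0:T. ✓
w6: successors {w1, w3, w6}; p there: w1:T, w3:F, w6:F. ✓
Satisfying worlds: {w0, w1, w2, w3, w4, w5, w6}.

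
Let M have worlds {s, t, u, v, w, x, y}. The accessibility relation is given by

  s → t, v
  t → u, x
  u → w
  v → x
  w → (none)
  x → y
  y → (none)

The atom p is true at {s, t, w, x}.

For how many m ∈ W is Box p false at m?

s: successors {t, v}; p there: t:T, v:F. ✗
t: successors {u, x}; p there: u:F, x:T. ✗
u: successors {w}; p there: w:T. ✓
v: successors {x}; p there: x:T. ✓
w: no successors, so Box p holds vacuously. ✓
x: successors {y}; p there: y:F. ✗
y: no successors, so Box p holds vacuously. ✓
Satisfying worlds: {u, v, w, y}.
So Box p fails at the other 3 worlds.

3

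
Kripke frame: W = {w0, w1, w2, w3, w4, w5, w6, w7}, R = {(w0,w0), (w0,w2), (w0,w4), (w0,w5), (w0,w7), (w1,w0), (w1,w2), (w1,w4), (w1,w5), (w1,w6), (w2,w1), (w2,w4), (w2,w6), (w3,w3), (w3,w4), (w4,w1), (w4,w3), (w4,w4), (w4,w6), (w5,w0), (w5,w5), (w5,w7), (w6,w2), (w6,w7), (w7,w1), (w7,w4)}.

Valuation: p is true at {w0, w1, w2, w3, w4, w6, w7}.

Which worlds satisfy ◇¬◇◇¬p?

{w1, w2, w3, w4}

w0: successors {w0, w2, w4, w5, w7}; ¬◇◇¬p there: w0:F, w2:F, w4:F, w5:F, w7:F. ✗
w1: successors {w0, w2, w4, w5, w6}; ¬◇◇¬p there: w0:F, w2:F, w4:F, w5:F, w6:T. ✓
w2: successors {w1, w4, w6}; ¬◇◇¬p there: w1:F, w4:F, w6:T. ✓
w3: successors {w3, w4}; ¬◇◇¬p there: w3:T, w4:F. ✓
w4: successors {w1, w3, w4, w6}; ¬◇◇¬p there: w1:F, w3:T, w4:F, w6:T. ✓
w5: successors {w0, w5, w7}; ¬◇◇¬p there: w0:F, w5:F, w7:F. ✗
w6: successors {w2, w7}; ¬◇◇¬p there: w2:F, w7:F. ✗
w7: successors {w1, w4}; ¬◇◇¬p there: w1:F, w4:F. ✗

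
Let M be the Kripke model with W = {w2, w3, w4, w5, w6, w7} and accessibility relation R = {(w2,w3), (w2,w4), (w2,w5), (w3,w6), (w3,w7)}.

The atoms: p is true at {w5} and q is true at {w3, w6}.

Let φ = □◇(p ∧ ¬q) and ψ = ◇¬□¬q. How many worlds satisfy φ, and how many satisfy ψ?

For □◇(p ∧ ¬q):
w2: successors {w3, w4, w5}; ◇(p ∧ ¬q) there: w3:F, w4:F, w5:F. ✗
w3: successors {w6, w7}; ◇(p ∧ ¬q) there: w6:F, w7:F. ✗
w4: no successors, so □◇(p ∧ ¬q) holds vacuously. ✓
w5: no successors, so □◇(p ∧ ¬q) holds vacuously. ✓
w6: no successors, so □◇(p ∧ ¬q) holds vacuously. ✓
w7: no successors, so □◇(p ∧ ¬q) holds vacuously. ✓
— 4 worlds.
For ◇¬□¬q:
w2: successors {w3, w4, w5}; ¬□¬q there: w3:T, w4:F, w5:F. ✓
w3: successors {w6, w7}; ¬□¬q there: w6:F, w7:F. ✗
w4: no successors, so ◇¬□¬q fails. ✗
w5: no successors, so ◇¬□¬q fails. ✗
w6: no successors, so ◇¬□¬q fails. ✗
w7: no successors, so ◇¬□¬q fails. ✗
— 1 world.

4 and 1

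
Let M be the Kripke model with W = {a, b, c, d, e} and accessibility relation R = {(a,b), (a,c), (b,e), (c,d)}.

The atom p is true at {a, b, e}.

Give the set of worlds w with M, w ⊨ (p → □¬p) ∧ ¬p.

a: p → □¬p is F, ¬p is F. ✗
b: p → □¬p is F, ¬p is F. ✗
c: p → □¬p is T, ¬p is T. ✓
d: p → □¬p is T, ¬p is T. ✓
e: p → □¬p is T, ¬p is F. ✗

{c, d}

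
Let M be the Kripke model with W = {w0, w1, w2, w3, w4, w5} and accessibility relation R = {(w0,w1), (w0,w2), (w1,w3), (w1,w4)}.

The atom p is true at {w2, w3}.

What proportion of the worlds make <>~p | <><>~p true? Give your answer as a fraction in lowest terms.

1/3

w0: <>~p is T, <><>~p is T. ✓
w1: <>~p is T, <><>~p is F. ✓
w2: <>~p is F, <><>~p is F. ✗
w3: <>~p is F, <><>~p is F. ✗
w4: <>~p is F, <><>~p is F. ✗
w5: <>~p is F, <><>~p is F. ✗
That's 2 of 6 worlds, so 2/6 = 1/3.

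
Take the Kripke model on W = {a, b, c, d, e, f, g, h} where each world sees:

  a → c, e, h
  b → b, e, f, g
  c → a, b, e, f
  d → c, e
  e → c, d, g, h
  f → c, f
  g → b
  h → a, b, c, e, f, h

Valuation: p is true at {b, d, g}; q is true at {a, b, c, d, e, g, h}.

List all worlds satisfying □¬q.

a: successors {c, e, h}; ¬q there: c:F, e:F, h:F. ✗
b: successors {b, e, f, g}; ¬q there: b:F, e:F, f:T, g:F. ✗
c: successors {a, b, e, f}; ¬q there: a:F, b:F, e:F, f:T. ✗
d: successors {c, e}; ¬q there: c:F, e:F. ✗
e: successors {c, d, g, h}; ¬q there: c:F, d:F, g:F, h:F. ✗
f: successors {c, f}; ¬q there: c:F, f:T. ✗
g: successors {b}; ¬q there: b:F. ✗
h: successors {a, b, c, e, f, h}; ¬q there: a:F, b:F, c:F, e:F, f:T, h:F. ✗

∅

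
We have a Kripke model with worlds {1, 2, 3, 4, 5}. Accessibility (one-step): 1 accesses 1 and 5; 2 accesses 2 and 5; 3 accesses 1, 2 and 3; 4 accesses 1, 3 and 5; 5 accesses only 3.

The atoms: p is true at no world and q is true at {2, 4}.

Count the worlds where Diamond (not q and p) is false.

5

1: successors {1, 5}; not q and p there: 1:F, 5:F. ✗
2: successors {2, 5}; not q and p there: 2:F, 5:F. ✗
3: successors {1, 2, 3}; not q and p there: 1:F, 2:F, 3:F. ✗
4: successors {1, 3, 5}; not q and p there: 1:F, 3:F, 5:F. ✗
5: successors {3}; not q and p there: 3:F. ✗
Satisfying worlds: ∅.
So Diamond (not q and p) fails at the other 5 worlds.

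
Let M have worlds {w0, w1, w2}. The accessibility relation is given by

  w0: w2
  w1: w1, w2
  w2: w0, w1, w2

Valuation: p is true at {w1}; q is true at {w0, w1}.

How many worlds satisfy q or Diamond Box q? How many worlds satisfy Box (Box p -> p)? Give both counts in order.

2 and 3

For q or Diamond Box q:
w0: q is T, Diamond Box q is F. ✓
w1: q is T, Diamond Box q is F. ✓
w2: q is F, Diamond Box q is F. ✗
— 2 worlds.
For Box (Box p -> p):
w0: successors {w2}; Box p -> p there: w2:T. ✓
w1: successors {w1, w2}; Box p -> p there: w1:T, w2:T. ✓
w2: successors {w0, w1, w2}; Box p -> p there: w0:T, w1:T, w2:T. ✓
— 3 worlds.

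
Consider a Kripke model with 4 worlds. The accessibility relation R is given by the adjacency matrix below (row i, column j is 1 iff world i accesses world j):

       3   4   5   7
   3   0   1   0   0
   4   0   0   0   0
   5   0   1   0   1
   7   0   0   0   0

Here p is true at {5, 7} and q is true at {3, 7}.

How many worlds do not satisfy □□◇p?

3: successors {4}; □◇p there: 4:T. ✓
4: no successors, so □□◇p holds vacuously. ✓
5: successors {4, 7}; □◇p there: 4:T, 7:T. ✓
7: no successors, so □□◇p holds vacuously. ✓
Satisfying worlds: {3, 4, 5, 7}.
So □□◇p fails at the other 0 worlds.

0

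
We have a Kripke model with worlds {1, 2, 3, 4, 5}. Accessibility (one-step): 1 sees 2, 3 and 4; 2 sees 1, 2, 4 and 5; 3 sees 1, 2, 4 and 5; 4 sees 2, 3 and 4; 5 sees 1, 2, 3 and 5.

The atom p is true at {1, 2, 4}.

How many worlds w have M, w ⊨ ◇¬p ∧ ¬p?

1: ◇¬p is T, ¬p is F. ✗
2: ◇¬p is T, ¬p is F. ✗
3: ◇¬p is T, ¬p is T. ✓
4: ◇¬p is T, ¬p is F. ✗
5: ◇¬p is T, ¬p is T. ✓
Satisfying worlds: {3, 5}.

2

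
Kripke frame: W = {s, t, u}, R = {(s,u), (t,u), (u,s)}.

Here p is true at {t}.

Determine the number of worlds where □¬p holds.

3

s: successors {u}; ¬p there: u:T. ✓
t: successors {u}; ¬p there: u:T. ✓
u: successors {s}; ¬p there: s:T. ✓
Satisfying worlds: {s, t, u}.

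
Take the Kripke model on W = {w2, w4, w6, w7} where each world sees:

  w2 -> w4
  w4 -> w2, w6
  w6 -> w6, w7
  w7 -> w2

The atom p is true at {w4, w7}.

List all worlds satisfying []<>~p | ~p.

w2: []<>~p is T, ~p is T. ✓
w4: []<>~p is F, ~p is F. ✗
w6: []<>~p is T, ~p is T. ✓
w7: []<>~p is F, ~p is F. ✗

{w2, w6}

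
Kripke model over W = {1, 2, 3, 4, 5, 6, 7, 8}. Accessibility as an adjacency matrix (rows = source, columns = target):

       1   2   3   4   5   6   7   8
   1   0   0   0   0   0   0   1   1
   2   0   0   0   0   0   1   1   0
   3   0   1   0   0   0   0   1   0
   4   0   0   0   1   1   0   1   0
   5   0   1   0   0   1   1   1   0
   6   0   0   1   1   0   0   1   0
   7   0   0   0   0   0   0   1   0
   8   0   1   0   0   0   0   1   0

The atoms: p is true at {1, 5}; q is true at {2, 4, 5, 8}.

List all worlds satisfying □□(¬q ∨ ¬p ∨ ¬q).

{1, 2, 3, 7, 8}

1: successors {7, 8}; □(¬q ∨ ¬p ∨ ¬q) there: 7:T, 8:T. ✓
2: successors {6, 7}; □(¬q ∨ ¬p ∨ ¬q) there: 6:T, 7:T. ✓
3: successors {2, 7}; □(¬q ∨ ¬p ∨ ¬q) there: 2:T, 7:T. ✓
4: successors {4, 5, 7}; □(¬q ∨ ¬p ∨ ¬q) there: 4:F, 5:F, 7:T. ✗
5: successors {2, 5, 6, 7}; □(¬q ∨ ¬p ∨ ¬q) there: 2:T, 5:F, 6:T, 7:T. ✗
6: successors {3, 4, 7}; □(¬q ∨ ¬p ∨ ¬q) there: 3:T, 4:F, 7:T. ✗
7: successors {7}; □(¬q ∨ ¬p ∨ ¬q) there: 7:T. ✓
8: successors {2, 7}; □(¬q ∨ ¬p ∨ ¬q) there: 2:T, 7:T. ✓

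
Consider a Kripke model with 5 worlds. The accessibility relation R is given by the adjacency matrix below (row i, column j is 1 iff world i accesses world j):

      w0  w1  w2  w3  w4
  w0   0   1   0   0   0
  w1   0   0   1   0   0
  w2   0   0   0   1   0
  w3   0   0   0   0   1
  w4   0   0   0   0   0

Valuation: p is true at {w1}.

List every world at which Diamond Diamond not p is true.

w0: successors {w1}; Diamond not p there: w1:T. ✓
w1: successors {w2}; Diamond not p there: w2:T. ✓
w2: successors {w3}; Diamond not p there: w3:T. ✓
w3: successors {w4}; Diamond not p there: w4:F. ✗
w4: no successors, so Diamond Diamond not p fails. ✗

{w0, w1, w2}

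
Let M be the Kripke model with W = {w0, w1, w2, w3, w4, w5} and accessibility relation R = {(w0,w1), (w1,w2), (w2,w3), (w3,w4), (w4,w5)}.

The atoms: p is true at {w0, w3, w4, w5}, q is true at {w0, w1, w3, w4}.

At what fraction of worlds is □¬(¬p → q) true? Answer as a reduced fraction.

w0: successors {w1}; ¬(¬p → q) there: w1:F. ✗
w1: successors {w2}; ¬(¬p → q) there: w2:T. ✓
w2: successors {w3}; ¬(¬p → q) there: w3:F. ✗
w3: successors {w4}; ¬(¬p → q) there: w4:F. ✗
w4: successors {w5}; ¬(¬p → q) there: w5:F. ✗
w5: no successors, so □¬(¬p → q) holds vacuously. ✓
That's 2 of 6 worlds, so 2/6 = 1/3.

1/3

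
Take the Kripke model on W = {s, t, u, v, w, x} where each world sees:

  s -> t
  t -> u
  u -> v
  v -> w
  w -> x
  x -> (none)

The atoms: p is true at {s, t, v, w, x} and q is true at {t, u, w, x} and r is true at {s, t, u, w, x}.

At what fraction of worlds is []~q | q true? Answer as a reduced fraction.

s: []~q is F, q is F. ✗
t: []~q is F, q is T. ✓
u: []~q is T, q is T. ✓
v: []~q is F, q is F. ✗
w: []~q is F, q is T. ✓
x: []~q is T, q is T. ✓
That's 4 of 6 worlds, so 4/6 = 2/3.

2/3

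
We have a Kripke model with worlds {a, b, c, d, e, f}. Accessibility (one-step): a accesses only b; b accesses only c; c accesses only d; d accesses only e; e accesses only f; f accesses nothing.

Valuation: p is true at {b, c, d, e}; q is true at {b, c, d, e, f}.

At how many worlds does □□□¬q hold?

3

a: successors {b}; □□¬q there: b:F. ✗
b: successors {c}; □□¬q there: c:F. ✗
c: successors {d}; □□¬q there: d:F. ✗
d: successors {e}; □□¬q there: e:T. ✓
e: successors {f}; □□¬q there: f:T. ✓
f: no successors, so □□□¬q holds vacuously. ✓
Satisfying worlds: {d, e, f}.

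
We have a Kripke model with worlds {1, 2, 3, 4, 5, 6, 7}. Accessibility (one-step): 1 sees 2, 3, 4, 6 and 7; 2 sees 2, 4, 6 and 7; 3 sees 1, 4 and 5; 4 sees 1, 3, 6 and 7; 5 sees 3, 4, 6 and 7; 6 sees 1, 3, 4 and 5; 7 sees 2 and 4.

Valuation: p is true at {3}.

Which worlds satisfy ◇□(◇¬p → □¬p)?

∅

1: successors {2, 3, 4, 6, 7}; □(◇¬p → □¬p) there: 2:F, 3:F, 4:F, 6:F, 7:F. ✗
2: successors {2, 4, 6, 7}; □(◇¬p → □¬p) there: 2:F, 4:F, 6:F, 7:F. ✗
3: successors {1, 4, 5}; □(◇¬p → □¬p) there: 1:F, 4:F, 5:F. ✗
4: successors {1, 3, 6, 7}; □(◇¬p → □¬p) there: 1:F, 3:F, 6:F, 7:F. ✗
5: successors {3, 4, 6, 7}; □(◇¬p → □¬p) there: 3:F, 4:F, 6:F, 7:F. ✗
6: successors {1, 3, 4, 5}; □(◇¬p → □¬p) there: 1:F, 3:F, 4:F, 5:F. ✗
7: successors {2, 4}; □(◇¬p → □¬p) there: 2:F, 4:F. ✗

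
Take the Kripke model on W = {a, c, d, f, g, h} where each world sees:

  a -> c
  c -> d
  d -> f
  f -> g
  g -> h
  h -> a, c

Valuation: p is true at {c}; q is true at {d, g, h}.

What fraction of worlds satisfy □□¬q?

a: successors {c}; □¬q there: c:F. ✗
c: successors {d}; □¬q there: d:T. ✓
d: successors {f}; □¬q there: f:F. ✗
f: successors {g}; □¬q there: g:F. ✗
g: successors {h}; □¬q there: h:T. ✓
h: successors {a, c}; □¬q there: a:T, c:F. ✗
That's 2 of 6 worlds, so 2/6 = 1/3.

1/3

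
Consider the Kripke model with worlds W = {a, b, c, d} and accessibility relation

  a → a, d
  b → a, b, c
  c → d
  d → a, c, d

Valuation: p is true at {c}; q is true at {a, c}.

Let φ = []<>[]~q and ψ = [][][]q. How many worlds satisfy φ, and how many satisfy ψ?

1 and 0

For []<>[]~q:
a: successors {a, d}; <>[]~q there: a:F, d:T. ✗
b: successors {a, b, c}; <>[]~q there: a:F, b:T, c:F. ✗
c: successors {d}; <>[]~q there: d:T. ✓
d: successors {a, c, d}; <>[]~q there: a:F, c:F, d:T. ✗
— 1 world.
For [][][]q:
a: successors {a, d}; [][]q there: a:F, d:F. ✗
b: successors {a, b, c}; [][]q there: a:F, b:F, c:F. ✗
c: successors {d}; [][]q there: d:F. ✗
d: successors {a, c, d}; [][]q there: a:F, c:F, d:F. ✗
— 0 worlds.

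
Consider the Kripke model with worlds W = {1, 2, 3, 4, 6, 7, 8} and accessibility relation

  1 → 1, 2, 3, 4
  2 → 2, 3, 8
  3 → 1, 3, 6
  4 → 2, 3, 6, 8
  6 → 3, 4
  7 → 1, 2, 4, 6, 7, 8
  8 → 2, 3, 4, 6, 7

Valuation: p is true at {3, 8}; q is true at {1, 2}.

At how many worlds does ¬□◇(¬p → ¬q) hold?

1: □◇(¬p → ¬q) is T. ✗
2: □◇(¬p → ¬q) is T. ✗
3: □◇(¬p → ¬q) is T. ✗
4: □◇(¬p → ¬q) is T. ✗
6: □◇(¬p → ¬q) is T. ✗
7: □◇(¬p → ¬q) is T. ✗
8: □◇(¬p → ¬q) is T. ✗
Satisfying worlds: ∅.

0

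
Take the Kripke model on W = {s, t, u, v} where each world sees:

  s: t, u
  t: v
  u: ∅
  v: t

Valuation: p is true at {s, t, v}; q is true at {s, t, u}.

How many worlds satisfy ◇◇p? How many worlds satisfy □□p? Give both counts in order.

For ◇◇p:
s: successors {t, u}; ◇p there: t:T, u:F. ✓
t: successors {v}; ◇p there: v:T. ✓
u: no successors, so ◇◇p fails. ✗
v: successors {t}; ◇p there: t:T. ✓
— 3 worlds.
For □□p:
s: successors {t, u}; □p there: t:T, u:T. ✓
t: successors {v}; □p there: v:T. ✓
u: no successors, so □□p holds vacuously. ✓
v: successors {t}; □p there: t:T. ✓
— 4 worlds.

3 and 4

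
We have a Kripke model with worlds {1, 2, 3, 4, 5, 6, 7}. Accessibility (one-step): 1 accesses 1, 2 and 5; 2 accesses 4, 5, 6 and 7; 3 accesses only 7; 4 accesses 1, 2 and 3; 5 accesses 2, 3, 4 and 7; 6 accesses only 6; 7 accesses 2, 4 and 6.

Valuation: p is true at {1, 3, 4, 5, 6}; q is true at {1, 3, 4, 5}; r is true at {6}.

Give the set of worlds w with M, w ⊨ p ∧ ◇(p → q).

1: p is T, ◇(p → q) is T. ✓
2: p is F, ◇(p → q) is T. ✗
3: p is T, ◇(p → q) is T. ✓
4: p is T, ◇(p → q) is T. ✓
5: p is T, ◇(p → q) is T. ✓
6: p is T, ◇(p → q) is F. ✗
7: p is F, ◇(p → q) is T. ✗

{1, 3, 4, 5}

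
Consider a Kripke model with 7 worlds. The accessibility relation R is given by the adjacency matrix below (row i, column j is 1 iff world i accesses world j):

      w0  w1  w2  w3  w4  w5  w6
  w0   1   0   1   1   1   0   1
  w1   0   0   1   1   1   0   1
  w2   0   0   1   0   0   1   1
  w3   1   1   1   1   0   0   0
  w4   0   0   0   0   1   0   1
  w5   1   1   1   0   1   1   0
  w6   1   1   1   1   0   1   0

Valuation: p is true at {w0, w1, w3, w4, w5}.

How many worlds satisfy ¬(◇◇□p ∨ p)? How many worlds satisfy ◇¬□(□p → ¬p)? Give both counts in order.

2 and 0

For ¬(◇◇□p ∨ p):
w0: ◇◇□p ∨ p is T. ✗
w1: ◇◇□p ∨ p is T. ✗
w2: ◇◇□p ∨ p is F. ✓
w3: ◇◇□p ∨ p is T. ✗
w4: ◇◇□p ∨ p is T. ✗
w5: ◇◇□p ∨ p is T. ✗
w6: ◇◇□p ∨ p is F. ✓
— 2 worlds.
For ◇¬□(□p → ¬p):
w0: successors {w0, w2, w3, w4, w6}; ¬□(□p → ¬p) there: w0:F, w2:F, w3:F, w4:F, w6:F. ✗
w1: successors {w2, w3, w4, w6}; ¬□(□p → ¬p) there: w2:F, w3:F, w4:F, w6:F. ✗
w2: successors {w2, w5, w6}; ¬□(□p → ¬p) there: w2:F, w5:F, w6:F. ✗
w3: successors {w0, w1, w2, w3}; ¬□(□p → ¬p) there: w0:F, w1:F, w2:F, w3:F. ✗
w4: successors {w4, w6}; ¬□(□p → ¬p) there: w4:F, w6:F. ✗
w5: successors {w0, w1, w2, w4, w5}; ¬□(□p → ¬p) there: w0:F, w1:F, w2:F, w4:F, w5:F. ✗
w6: successors {w0, w1, w2, w3, w5}; ¬□(□p → ¬p) there: w0:F, w1:F, w2:F, w3:F, w5:F. ✗
— 0 worlds.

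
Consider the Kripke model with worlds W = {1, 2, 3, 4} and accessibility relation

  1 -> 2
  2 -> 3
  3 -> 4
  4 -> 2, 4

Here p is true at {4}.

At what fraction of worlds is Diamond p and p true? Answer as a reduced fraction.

1/4

1: Diamond p is F, p is F. ✗
2: Diamond p is F, p is F. ✗
3: Diamond p is T, p is F. ✗
4: Diamond p is T, p is T. ✓
That's 1 of 4 worlds, so 1/4.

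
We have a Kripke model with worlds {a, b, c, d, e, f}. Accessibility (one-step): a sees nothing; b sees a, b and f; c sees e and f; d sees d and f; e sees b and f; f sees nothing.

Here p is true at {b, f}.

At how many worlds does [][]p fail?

a: no successors, so [][]p holds vacuously. ✓
b: successors {a, b, f}; []p there: a:T, b:F, f:T. ✗
c: successors {e, f}; []p there: e:T, f:T. ✓
d: successors {d, f}; []p there: d:F, f:T. ✗
e: successors {b, f}; []p there: b:F, f:T. ✗
f: no successors, so [][]p holds vacuously. ✓
Satisfying worlds: {a, c, f}.
So [][]p fails at the other 3 worlds.

3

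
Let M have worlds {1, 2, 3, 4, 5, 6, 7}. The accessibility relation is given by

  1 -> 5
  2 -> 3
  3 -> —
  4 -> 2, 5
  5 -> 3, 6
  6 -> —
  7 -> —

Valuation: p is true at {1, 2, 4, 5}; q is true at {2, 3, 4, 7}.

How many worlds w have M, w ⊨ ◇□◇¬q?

2

1: successors {5}; □◇¬q there: 5:F. ✗
2: successors {3}; □◇¬q there: 3:T. ✓
3: no successors, so ◇□◇¬q fails. ✗
4: successors {2, 5}; □◇¬q there: 2:F, 5:F. ✗
5: successors {3, 6}; □◇¬q there: 3:T, 6:T. ✓
6: no successors, so ◇□◇¬q fails. ✗
7: no successors, so ◇□◇¬q fails. ✗
Satisfying worlds: {2, 5}.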